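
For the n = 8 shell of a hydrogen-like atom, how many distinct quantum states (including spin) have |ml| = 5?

12

Go through l = 0, …, 7 (the values permitted for n = 8).
Contributions: l=5 → 2; l=6 → 2; l=7 → 2.
Orbitals: 2 + 2 + 2 = 6. Each orbital carries two spin states, so 6 × 2 = 12 states.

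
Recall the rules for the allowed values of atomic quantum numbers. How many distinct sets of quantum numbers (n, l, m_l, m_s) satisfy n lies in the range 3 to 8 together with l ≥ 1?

386

Per-shell orbital counts meeting the constraint:
n=3 → 8; n=4 → 15; n=5 → 24; n=6 → 35; n=7 → 48; n=8 → 63.
Orbitals: 8 + 15 + 24 + 35 + 48 + 63 = 193. Including both spin states (m_s = ±1/2) gives 2 × 193 = 386 states.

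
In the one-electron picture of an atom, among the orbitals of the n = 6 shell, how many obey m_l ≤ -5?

Go through l = 0, …, 5 (the values permitted for n = 6).
Contributions: l=5 → 1.
Total orbitals: 1.

1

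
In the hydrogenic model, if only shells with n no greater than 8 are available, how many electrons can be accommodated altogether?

Total orbitals = 1² + 2² + 3² + 4² + 5² + 6² + 7² + 8² = 204. Doubling for spin gives 408 electrons.

408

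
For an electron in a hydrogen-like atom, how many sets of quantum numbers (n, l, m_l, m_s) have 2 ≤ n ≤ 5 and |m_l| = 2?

24

Count contributing orbitals for each principal shell:
n=3 → 2; n=4 → 4; n=5 → 6.
Orbitals: 2 + 4 + 6 = 12. Including both spin states (m_s = ±1/2) gives 2 × 12 = 24 states.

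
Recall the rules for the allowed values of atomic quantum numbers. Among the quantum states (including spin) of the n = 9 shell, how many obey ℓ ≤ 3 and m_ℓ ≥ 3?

2

Contributions: ℓ=3 → 1.
Orbitals: 1. Each orbital carries two spin states, so 1 × 2 = 2 states.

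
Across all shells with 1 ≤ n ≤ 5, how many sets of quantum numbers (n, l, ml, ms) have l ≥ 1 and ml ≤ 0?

60

Per-shell orbital counts meeting the constraint:
n=2 → 2; n=3 → 5; n=4 → 9; n=5 → 14.
Orbitals: 2 + 5 + 9 + 14 = 30. Including both spin states (ms = ±1/2) gives 2 × 30 = 60 states.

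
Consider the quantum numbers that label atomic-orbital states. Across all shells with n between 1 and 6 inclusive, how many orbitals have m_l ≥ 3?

10

Treat each shell separately and count matching orbitals:
n=4 → 1; n=5 → 3; n=6 → 6.
Total orbitals: 1 + 3 + 6 = 10.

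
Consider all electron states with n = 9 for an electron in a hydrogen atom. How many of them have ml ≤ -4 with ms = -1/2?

15

For n = 9, l ranges over 0 … 8.
Per l-value: l=4 → 1; l=5 → 2; l=6 → 3; l=7 → 4; l=8 → 5.
Orbitals: 1 + 2 + 3 + 4 + 5 = 15. With ms fixed to a single value there is one state per orbital, giving 15 states.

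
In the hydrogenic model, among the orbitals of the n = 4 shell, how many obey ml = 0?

4

With n = 4 the allowed l are 0, 1, …, 3.
The (l, ml) pairs meeting ml = 0 give: l=0 → 1; l=1 → 1; l=2 → 1; l=3 → 1.
Total orbitals: 1 + 1 + 1 + 1 = 4.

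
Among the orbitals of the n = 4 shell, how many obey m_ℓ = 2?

The n = 4 shell has ℓ = 0 through 3; check each.
Orbitals with m_ℓ = 2, by ℓ: ℓ=2 → 1; ℓ=3 → 1.
Total orbitals: 1 + 1 = 2.

2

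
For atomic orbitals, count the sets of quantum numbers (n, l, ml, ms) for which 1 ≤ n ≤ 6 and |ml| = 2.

Go shell by shell, enumerating (l, ml) with |ml| = 2:
n=3 → 2; n=4 → 4; n=5 → 6; n=6 → 8.
Orbitals: 2 + 4 + 6 + 8 = 20. Including both spin states (ms = ±1/2) gives 2 × 20 = 40 states.

40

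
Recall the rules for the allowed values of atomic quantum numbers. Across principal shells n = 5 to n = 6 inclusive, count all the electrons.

122

Shell n has n² orbitals: 5²=25 + 6²=36 = 61 orbitals.
Two spin states per orbital: 2 × 61 = 122 electrons.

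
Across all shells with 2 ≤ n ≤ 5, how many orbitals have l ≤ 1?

16

Per-shell orbital counts meeting the constraint:
n=2 → 4; n=3 → 4; n=4 → 4; n=5 → 4.
Total orbitals: 4 + 4 + 4 + 4 = 16.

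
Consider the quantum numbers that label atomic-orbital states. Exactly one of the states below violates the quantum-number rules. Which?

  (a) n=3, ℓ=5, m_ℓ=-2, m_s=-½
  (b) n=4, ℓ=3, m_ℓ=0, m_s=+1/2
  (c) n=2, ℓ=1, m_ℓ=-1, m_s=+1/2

(a) has ℓ = 5 ≥ n = 3, violating 0 ≤ ℓ ≤ n−1.
The remaining sets (b), (c) satisfy all four rules.

(a)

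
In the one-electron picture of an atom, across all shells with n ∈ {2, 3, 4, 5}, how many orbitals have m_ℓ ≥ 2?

10

Count contributing orbitals for each principal shell:
n=3 → 1; n=4 → 3; n=5 → 6.
Total orbitals: 1 + 3 + 6 = 10.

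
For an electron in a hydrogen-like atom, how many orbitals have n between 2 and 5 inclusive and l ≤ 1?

16

Per-shell orbital counts meeting the constraint:
n=2 → 4; n=3 → 4; n=4 → 4; n=5 → 4.
Total orbitals: 4 + 4 + 4 + 4 = 16.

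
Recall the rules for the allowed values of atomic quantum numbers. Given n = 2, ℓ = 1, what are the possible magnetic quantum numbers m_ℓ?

m_ℓ takes every integer from −ℓ to +ℓ. With ℓ = 1 that gives the 3 values -1, 0, 1.

-1, 0, 1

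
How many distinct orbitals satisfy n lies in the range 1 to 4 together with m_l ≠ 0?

20

Per-shell orbital counts meeting the constraint:
n=2 → 2; n=3 → 6; n=4 → 12.
Total orbitals: 2 + 6 + 12 = 20.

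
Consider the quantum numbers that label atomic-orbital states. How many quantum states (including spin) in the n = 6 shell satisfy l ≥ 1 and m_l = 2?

With n = 6 the allowed l are 0, 1, …, 5.
The (l, m_l) pairs meeting l ≥ 1 and m_l = 2 give: l=2 → 1; l=3 → 1; l=4 → 1; l=5 → 1.
Orbitals: 1 + 1 + 1 + 1 = 4. Each orbital carries two spin states, so 4 × 2 = 8 states.

8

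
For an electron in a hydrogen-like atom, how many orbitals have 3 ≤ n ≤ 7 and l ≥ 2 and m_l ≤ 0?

65

Work shell by shell — for each n, count the (l, m_l) pairs that satisfy l ≥ 2 and m_l ≤ 0:
n=3 → 3; n=4 → 7; n=5 → 12; n=6 → 18; n=7 → 25.
Total orbitals: 3 + 7 + 12 + 18 + 25 = 65.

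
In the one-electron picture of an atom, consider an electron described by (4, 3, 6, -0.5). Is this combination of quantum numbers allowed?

No

The magnetic quantum number must satisfy −l ≤ m_l ≤ l. With l = 3, m_l can only be -3, -2, -1, 0, 1, 2, 3, so m_l = 6 is forbidden.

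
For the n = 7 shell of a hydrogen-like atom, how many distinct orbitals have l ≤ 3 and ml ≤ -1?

6

Go through l = 0, …, 6 (the values permitted for n = 7).
The (l, ml) pairs meeting l ≤ 3 and ml ≤ -1 give: l=1 → 1; l=2 → 2; l=3 → 3.
Total orbitals: 1 + 2 + 3 = 6.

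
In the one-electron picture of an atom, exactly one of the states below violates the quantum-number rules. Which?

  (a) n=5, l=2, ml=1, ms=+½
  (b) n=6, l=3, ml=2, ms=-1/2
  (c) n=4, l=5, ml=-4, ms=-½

(c) has l = 5 ≥ n = 4, violating 0 ≤ l ≤ n−1.
The remaining sets (a), (b) satisfy all four rules.

(c)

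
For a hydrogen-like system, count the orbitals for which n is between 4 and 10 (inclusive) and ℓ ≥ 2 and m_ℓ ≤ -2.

119

Count contributing orbitals for each principal shell:
n=4 → 3; n=5 → 6; n=6 → 10; n=7 → 15; n=8 → 21; n=9 → 28; n=10 → 36.
Total orbitals: 3 + 6 + 10 + 15 + 21 + 28 + 36 = 119.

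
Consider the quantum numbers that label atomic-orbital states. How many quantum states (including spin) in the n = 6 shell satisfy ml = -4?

4

For n = 6, l ranges over 0 … 5.
Per l-value: l=4 → 1; l=5 → 1.
Orbitals: 1 + 1 = 2. Each orbital carries two spin states, so 2 × 2 = 4 states.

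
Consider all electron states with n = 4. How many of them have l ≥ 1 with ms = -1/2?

15

The n = 4 shell has l = 0 through 3; check each.
Orbitals with l ≥ 1, by l: l=1 → 3; l=2 → 5; l=3 → 7.
Orbitals: 3 + 5 + 7 = 15. With ms fixed to a single value there is one state per orbital, giving 15 states.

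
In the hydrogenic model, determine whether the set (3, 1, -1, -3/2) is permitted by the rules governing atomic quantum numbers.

The spin quantum number for an electron can only be m_s = +1/2 or −1/2; m_s = -3/2 is not one of those.

No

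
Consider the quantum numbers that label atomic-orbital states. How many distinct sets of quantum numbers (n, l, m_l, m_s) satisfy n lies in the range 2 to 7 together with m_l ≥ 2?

Work shell by shell — for each n, count the (l, m_l) pairs that satisfy m_l ≥ 2:
n=3 → 1; n=4 → 3; n=5 → 6; n=6 → 10; n=7 → 15.
Orbitals: 1 + 3 + 6 + 10 + 15 = 35. Including both spin states (m_s = ±1/2) gives 2 × 35 = 70 states.

70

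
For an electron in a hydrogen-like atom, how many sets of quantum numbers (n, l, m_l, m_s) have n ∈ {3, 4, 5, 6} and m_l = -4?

Work shell by shell — for each n, count the (l, m_l) pairs that satisfy m_l = -4:
n=5 → 1; n=6 → 2.
Orbitals: 1 + 2 = 3. Including both spin states (m_s = ±1/2) gives 2 × 3 = 6 states.

6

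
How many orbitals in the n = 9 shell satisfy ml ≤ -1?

Go through l = 0, …, 8 (the values permitted for n = 9).
Per l-value: l=1 → 1; l=2 → 2; l=3 → 3; l=4 → 4; l=5 → 5; l=6 → 6; l=7 → 7; l=8 → 8.
Total orbitals: 1 + 2 + 3 + 4 + 5 + 6 + 7 + 8 = 36.

36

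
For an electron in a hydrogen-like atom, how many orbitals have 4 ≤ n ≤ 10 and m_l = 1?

42

Treat each shell separately and count matching orbitals:
n=4 → 3; n=5 → 4; n=6 → 5; n=7 → 6; n=8 → 7; n=9 → 8; n=10 → 9.
Total orbitals: 3 + 4 + 5 + 6 + 7 + 8 + 9 = 42.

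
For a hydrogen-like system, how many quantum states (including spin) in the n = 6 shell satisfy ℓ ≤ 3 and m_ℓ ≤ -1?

Go through ℓ = 0, …, 5 (the values permitted for n = 6).
The (ℓ, m_ℓ) pairs meeting ℓ ≤ 3 and m_ℓ ≤ -1 give: ℓ=1 → 1; ℓ=2 → 2; ℓ=3 → 3.
Orbitals: 1 + 2 + 3 = 6. Each orbital carries two spin states, so 6 × 2 = 12 states.

12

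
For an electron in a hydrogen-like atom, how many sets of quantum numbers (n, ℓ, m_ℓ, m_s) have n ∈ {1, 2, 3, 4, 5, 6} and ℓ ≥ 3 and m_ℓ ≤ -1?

44

Work shell by shell — for each n, count the (ℓ, m_ℓ) pairs that satisfy ℓ ≥ 3 and m_ℓ ≤ -1:
n=4 → 3; n=5 → 7; n=6 → 12.
Orbitals: 3 + 7 + 12 = 22. Including both spin states (m_s = ±1/2) gives 2 × 22 = 44 states.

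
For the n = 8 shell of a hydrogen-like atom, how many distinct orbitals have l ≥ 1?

63

Go through l = 0, …, 7 (the values permitted for n = 8).
Contributions: l=1 → 3; l=2 → 5; l=3 → 7; l=4 → 9; l=5 → 11; l=6 → 13; l=7 → 15.
Total orbitals: 3 + 5 + 7 + 9 + 11 + 13 + 15 = 63.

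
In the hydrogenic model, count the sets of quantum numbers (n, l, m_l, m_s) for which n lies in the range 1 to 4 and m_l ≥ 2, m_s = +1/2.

4

Count contributing orbitals for each principal shell:
n=3 → 1; n=4 → 3.
Orbitals: 1 + 3 = 4. With m_s fixed to +1/2 there is one state per orbital, so 4 states.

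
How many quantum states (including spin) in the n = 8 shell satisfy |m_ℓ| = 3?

20

With n = 8 the allowed ℓ are 0, 1, …, 7.
Contributions: ℓ=3 → 2; ℓ=4 → 2; ℓ=5 → 2; ℓ=6 → 2; ℓ=7 → 2.
Orbitals: 2 + 2 + 2 + 2 + 2 = 10. Each orbital carries two spin states, so 10 × 2 = 20 states.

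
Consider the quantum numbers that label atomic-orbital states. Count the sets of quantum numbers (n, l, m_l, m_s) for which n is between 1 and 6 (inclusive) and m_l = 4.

Count contributing orbitals for each principal shell:
n=5 → 1; n=6 → 2.
Orbitals: 1 + 2 = 3. Including both spin states (m_s = ±1/2) gives 2 × 3 = 6 states.

6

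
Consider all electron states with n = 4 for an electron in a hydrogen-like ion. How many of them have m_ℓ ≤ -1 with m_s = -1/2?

Go through ℓ = 0, …, 3 (the values permitted for n = 4).
The (ℓ, m_ℓ) pairs meeting m_ℓ ≤ -1 give: ℓ=1 → 1; ℓ=2 → 2; ℓ=3 → 3.
Orbitals: 1 + 2 + 3 = 6. With m_s fixed to a single value there is one state per orbital, giving 6 states.

6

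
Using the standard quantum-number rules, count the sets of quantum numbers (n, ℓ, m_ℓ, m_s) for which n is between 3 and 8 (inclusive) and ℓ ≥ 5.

148

For each n in the range, tally the orbitals obeying ℓ ≥ 5:
n=6 → 11; n=7 → 24; n=8 → 39.
Orbitals: 11 + 24 + 39 = 74. Including both spin states (m_s = ±1/2) gives 2 × 74 = 148 states.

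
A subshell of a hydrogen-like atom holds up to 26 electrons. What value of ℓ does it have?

ℓ = 6

2(2ℓ+1) = 26 ⇒ 2ℓ+1 = 13 ⇒ ℓ = 6.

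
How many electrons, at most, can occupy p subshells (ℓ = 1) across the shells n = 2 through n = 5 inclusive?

24

A p subshell (ℓ = 1) exists for every n ≥ 2, so shells n = 2, 3, 4, 5 each contribute one — 4 subshells.
Since each p subshell holds 2(2·1+1) = 6 electrons, the total is 4 × 6 = 24.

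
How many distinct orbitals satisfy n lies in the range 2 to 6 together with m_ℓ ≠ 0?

70

Count contributing orbitals for each principal shell:
n=2 → 2; n=3 → 6; n=4 → 12; n=5 → 20; n=6 → 30.
Total orbitals: 2 + 6 + 12 + 20 + 30 = 70.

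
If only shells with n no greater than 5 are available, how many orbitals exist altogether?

Total orbitals = 1² + 2² + 3² + 4² + 5² = 55.

55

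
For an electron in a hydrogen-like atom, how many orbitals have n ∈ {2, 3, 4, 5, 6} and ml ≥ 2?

20

Per-shell orbital counts meeting the constraint:
n=3 → 1; n=4 → 3; n=5 → 6; n=6 → 10.
Total orbitals: 1 + 3 + 6 + 10 = 20.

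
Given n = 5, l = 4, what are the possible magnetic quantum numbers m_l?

-4, -3, -2, -1, 0, 1, 2, 3, 4

m_l takes every integer from −l to +l. With l = 4 that gives the 9 values -4, -3, -2, -1, 0, 1, 2, 3, 4.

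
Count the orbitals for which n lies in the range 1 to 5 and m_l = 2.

Per-shell orbital counts meeting the constraint:
n=3 → 1; n=4 → 2; n=5 → 3.
Total orbitals: 1 + 2 + 3 = 6.

6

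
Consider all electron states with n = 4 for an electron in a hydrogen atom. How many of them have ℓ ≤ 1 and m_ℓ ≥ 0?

6

With n = 4 the allowed ℓ are 0, 1, …, 3.
Orbitals with ℓ ≤ 1 and m_ℓ ≥ 0, by ℓ: ℓ=0 → 1; ℓ=1 → 2.
Orbitals: 1 + 2 = 3. Each orbital carries two spin states, so 3 × 2 = 6 states.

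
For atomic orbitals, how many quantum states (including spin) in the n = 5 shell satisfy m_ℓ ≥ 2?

12

Orbitals with m_ℓ ≥ 2, by ℓ: ℓ=2 → 1; ℓ=3 → 2; ℓ=4 → 3.
Orbitals: 1 + 2 + 3 = 6. Each orbital carries two spin states, so 6 × 2 = 12 states.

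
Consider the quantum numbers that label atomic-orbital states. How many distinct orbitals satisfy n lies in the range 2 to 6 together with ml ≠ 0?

70

Treat each shell separately and count matching orbitals:
n=2 → 2; n=3 → 6; n=4 → 12; n=5 → 20; n=6 → 30.
Total orbitals: 2 + 6 + 12 + 20 + 30 = 70.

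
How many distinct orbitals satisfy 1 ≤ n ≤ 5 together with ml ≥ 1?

Per-shell orbital counts meeting the constraint:
n=2 → 1; n=3 → 3; n=4 → 6; n=5 → 10.
Total orbitals: 1 + 3 + 6 + 10 = 20.

20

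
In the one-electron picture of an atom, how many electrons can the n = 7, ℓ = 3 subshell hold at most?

14

A subshell with ℓ = 3 has 2ℓ+1 = 7 orbitals, each holding 2 electrons (spin ±1/2), so 7 × 2 = 14.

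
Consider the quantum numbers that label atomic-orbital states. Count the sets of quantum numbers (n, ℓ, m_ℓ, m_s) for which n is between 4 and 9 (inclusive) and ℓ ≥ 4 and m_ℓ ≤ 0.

190

Work shell by shell — for each n, count the (ℓ, m_ℓ) pairs that satisfy ℓ ≥ 4 and m_ℓ ≤ 0:
n=5 → 5; n=6 → 11; n=7 → 18; n=8 → 26; n=9 → 35.
Orbitals: 5 + 11 + 18 + 26 + 35 = 95. Including both spin states (m_s = ±1/2) gives 2 × 95 = 190 states.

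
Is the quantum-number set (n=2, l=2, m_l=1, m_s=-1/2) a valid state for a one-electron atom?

The orbital quantum number must satisfy 0 ≤ l ≤ n−1. With n = 2 the allowed l values are 0, 1, so l = 2 is out of range.

Not allowed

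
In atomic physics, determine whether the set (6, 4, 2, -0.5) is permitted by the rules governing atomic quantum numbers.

Valid

n = 6 is a positive integer. l = 4 satisfies 0 ≤ l ≤ n−1 = 5. m_l = 2 lies in the range −l … +l (here −4 … 4). m_s = -1/2 is one of ±1/2.
All four constraints are satisfied.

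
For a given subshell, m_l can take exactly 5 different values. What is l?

l = 2 (d)

m_l ranges over 2l+1 integers, so 2l+1 = 5 ⇒ l = 2.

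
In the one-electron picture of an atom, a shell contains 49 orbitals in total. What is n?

n² = 49 ⇒ n = 7.

n = 7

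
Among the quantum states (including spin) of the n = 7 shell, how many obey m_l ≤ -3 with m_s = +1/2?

10

With n = 7 the allowed l are 0, 1, …, 6.
Per l-value: l=3 → 1; l=4 → 2; l=5 → 3; l=6 → 4.
Orbitals: 1 + 2 + 3 + 4 = 10. With m_s fixed to a single value there is one state per orbital, giving 10 states.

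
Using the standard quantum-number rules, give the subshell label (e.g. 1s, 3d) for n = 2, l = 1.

l = 1 corresponds to the letter 'p', so the subshell is 2p.

2p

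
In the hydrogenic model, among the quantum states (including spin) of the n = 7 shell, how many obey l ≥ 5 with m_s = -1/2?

For n = 7, l ranges over 0 … 6.
Orbitals with l ≥ 5, by l: l=5 → 11; l=6 → 13.
Orbitals: 11 + 13 = 24. With m_s fixed to a single value there is one state per orbital, giving 24 states.

24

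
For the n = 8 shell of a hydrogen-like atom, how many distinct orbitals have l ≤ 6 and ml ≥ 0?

28

Orbitals with l ≤ 6 and ml ≥ 0, by l: l=0 → 1; l=1 → 2; l=2 → 3; l=3 → 4; l=4 → 5; l=5 → 6; l=6 → 7.
Total orbitals: 1 + 2 + 3 + 4 + 5 + 6 + 7 = 28.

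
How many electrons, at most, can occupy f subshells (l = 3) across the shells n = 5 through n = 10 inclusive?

An f subshell (l = 3) exists for every n ≥ 4, so shells n = 5, 6, 7, 8, 9, 10 each contribute one — 6 subshells.
Since each f subshell holds 2(2·3+1) = 14 electrons, the total is 6 × 14 = 84.

84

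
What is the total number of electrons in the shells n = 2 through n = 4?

58

Shell n has n² orbitals: 2²=4 + 3²=9 + 4²=16 = 29 orbitals.
Two spin states per orbital: 2 × 29 = 58 electrons.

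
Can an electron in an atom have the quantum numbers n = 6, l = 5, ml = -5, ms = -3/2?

The spin quantum number for an electron can only be ms = +1/2 or −1/2; ms = -3/2 is not one of those.

Invalid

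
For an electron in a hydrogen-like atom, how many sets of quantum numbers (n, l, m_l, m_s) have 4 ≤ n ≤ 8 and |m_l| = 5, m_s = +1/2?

Go shell by shell, enumerating (l, m_l) with |m_l| = 5:
n=6 → 2; n=7 → 4; n=8 → 6.
Orbitals: 2 + 4 + 6 = 12. With m_s fixed to +1/2 there is one state per orbital, so 12 states.

12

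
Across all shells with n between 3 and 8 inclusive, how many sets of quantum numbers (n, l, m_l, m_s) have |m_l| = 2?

Per-shell orbital counts meeting the constraint:
n=3 → 2; n=4 → 4; n=5 → 6; n=6 → 8; n=7 → 10; n=8 → 12.
Orbitals: 2 + 4 + 6 + 8 + 10 + 12 = 42. Including both spin states (m_s = ±1/2) gives 2 × 42 = 84 states.

84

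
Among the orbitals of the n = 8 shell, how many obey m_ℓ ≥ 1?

28

The n = 8 shell has ℓ = 0 through 7; check each.
Per ℓ-value: ℓ=1 → 1; ℓ=2 → 2; ℓ=3 → 3; ℓ=4 → 4; ℓ=5 → 5; ℓ=6 → 6; ℓ=7 → 7.
Total orbitals: 1 + 2 + 3 + 4 + 5 + 6 + 7 = 28.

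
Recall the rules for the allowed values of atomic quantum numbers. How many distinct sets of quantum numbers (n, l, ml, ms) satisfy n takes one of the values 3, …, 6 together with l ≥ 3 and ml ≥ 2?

Work shell by shell — for each n, count the (l, ml) pairs that satisfy l ≥ 3 and ml ≥ 2:
n=4 → 2; n=5 → 5; n=6 → 9.
Orbitals: 2 + 5 + 9 = 16. Including both spin states (ms = ±1/2) gives 2 × 16 = 32 states.

32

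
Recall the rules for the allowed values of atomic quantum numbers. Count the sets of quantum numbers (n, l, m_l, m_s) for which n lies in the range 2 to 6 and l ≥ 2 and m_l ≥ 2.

40

For each n in the range, tally the orbitals obeying l ≥ 2 and m_l ≥ 2:
n=3 → 1; n=4 → 3; n=5 → 6; n=6 → 10.
Orbitals: 1 + 3 + 6 + 10 = 20. Including both spin states (m_s = ±1/2) gives 2 × 20 = 40 states.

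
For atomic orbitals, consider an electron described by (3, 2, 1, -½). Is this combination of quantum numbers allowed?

Yes

n = 3 is a positive integer. l = 2 satisfies 0 ≤ l ≤ n−1 = 2. m_l = 1 lies in the range −l … +l (here −2 … 2). m_s = -1/2 is one of ±1/2.
All four constraints are satisfied.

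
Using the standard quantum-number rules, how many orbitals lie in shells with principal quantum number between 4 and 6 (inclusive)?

77

Shell n has n² orbitals: 4²=16 + 5²=25 + 6²=36 = 77 orbitals.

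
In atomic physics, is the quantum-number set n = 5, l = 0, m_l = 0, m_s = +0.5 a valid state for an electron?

Allowed

n = 5 is a positive integer. l = 0 satisfies 0 ≤ l ≤ n−1 = 4. m_l = 0 lies in the range −l … +l (here 0). m_s = +1/2 is one of ±1/2.
All four constraints are satisfied.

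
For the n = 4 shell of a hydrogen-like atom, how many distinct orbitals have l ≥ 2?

12

Contributions: l=2 → 5; l=3 → 7.
Total orbitals: 5 + 7 = 12.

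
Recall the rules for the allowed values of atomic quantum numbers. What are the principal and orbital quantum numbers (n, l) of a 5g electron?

The leading integer gives n = 5; the letter 'g' means l = 4.

n = 5, l = 4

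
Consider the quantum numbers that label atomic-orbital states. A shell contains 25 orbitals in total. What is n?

n² = 25 ⇒ n = 5.

n = 5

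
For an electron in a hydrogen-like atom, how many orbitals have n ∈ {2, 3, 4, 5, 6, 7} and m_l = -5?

Work shell by shell — for each n, count the (l, m_l) pairs that satisfy m_l = -5:
n=6 → 1; n=7 → 2.
Total orbitals: 1 + 2 = 3.

3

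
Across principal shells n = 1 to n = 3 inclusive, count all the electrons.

28

Shell n has n² orbitals: 1²=1 + 2²=4 + 3²=9 = 14 orbitals.
Two spin states per orbital: 2 × 14 = 28 electrons.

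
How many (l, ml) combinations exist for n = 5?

The n = 5 shell contains n² = 5² = 25 orbitals.

25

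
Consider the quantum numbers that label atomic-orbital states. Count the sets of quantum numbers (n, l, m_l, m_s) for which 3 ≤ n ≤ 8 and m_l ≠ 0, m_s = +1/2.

166

Go shell by shell, enumerating (l, m_l) with m_l ≠ 0:
n=3 → 6; n=4 → 12; n=5 → 20; n=6 → 30; n=7 → 42; n=8 → 56.
Orbitals: 6 + 12 + 20 + 30 + 42 + 56 = 166. With m_s fixed to +1/2 there is one state per orbital, so 166 states.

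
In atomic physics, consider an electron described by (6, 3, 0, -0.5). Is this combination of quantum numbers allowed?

n = 6 is a positive integer. l = 3 satisfies 0 ≤ l ≤ n−1 = 5. ml = 0 lies in the range −l … +l (here −3 … 3). ms = -1/2 is one of ±1/2.
All four constraints are satisfied.

Allowed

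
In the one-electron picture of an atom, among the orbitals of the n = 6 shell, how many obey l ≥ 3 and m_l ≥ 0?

15

With n = 6 the allowed l are 0, 1, …, 5.
The (l, m_l) pairs meeting l ≥ 3 and m_l ≥ 0 give: l=3 → 4; l=4 → 5; l=5 → 6.
Total orbitals: 4 + 5 + 6 = 15.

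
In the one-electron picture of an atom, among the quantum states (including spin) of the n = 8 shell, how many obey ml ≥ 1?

For n = 8, l ranges over 0 … 7.
Per l-value: l=1 → 1; l=2 → 2; l=3 → 3; l=4 → 4; l=5 → 5; l=6 → 6; l=7 → 7.
Orbitals: 1 + 2 + 3 + 4 + 5 + 6 + 7 = 28. Each orbital carries two spin states, so 28 × 2 = 56 states.

56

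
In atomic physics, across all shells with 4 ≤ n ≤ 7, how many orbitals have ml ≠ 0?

104

Work shell by shell — for each n, count the (l, ml) pairs that satisfy ml ≠ 0:
n=4 → 12; n=5 → 20; n=6 → 30; n=7 → 42.
Total orbitals: 12 + 20 + 30 + 42 = 104.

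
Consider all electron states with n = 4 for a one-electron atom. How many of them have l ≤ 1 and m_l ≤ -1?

The (l, m_l) pairs meeting l ≤ 1 and m_l ≤ -1 give: l=1 → 1.
Orbitals: 1. Each orbital carries two spin states, so 1 × 2 = 2 states.

2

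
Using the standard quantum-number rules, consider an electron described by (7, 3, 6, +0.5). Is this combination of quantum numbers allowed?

Invalid

The magnetic quantum number must satisfy −l ≤ ml ≤ l. With l = 3, ml can only be -3, -2, -1, 0, 1, 2, 3, so ml = 6 is forbidden.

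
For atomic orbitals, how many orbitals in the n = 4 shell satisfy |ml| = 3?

2

The n = 4 shell has l = 0 through 3; check each.
The (l, ml) pairs meeting |ml| = 3 give: l=3 → 2.
Total orbitals: 2.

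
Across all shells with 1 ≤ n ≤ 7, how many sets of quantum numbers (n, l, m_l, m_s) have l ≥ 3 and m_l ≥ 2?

Work shell by shell — for each n, count the (l, m_l) pairs that satisfy l ≥ 3 and m_l ≥ 2:
n=4 → 2; n=5 → 5; n=6 → 9; n=7 → 14.
Orbitals: 2 + 5 + 9 + 14 = 30. Including both spin states (m_s = ±1/2) gives 2 × 30 = 60 states.

60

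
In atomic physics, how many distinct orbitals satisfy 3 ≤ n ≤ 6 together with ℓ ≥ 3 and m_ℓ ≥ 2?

16

For each n in the range, tally the orbitals obeying ℓ ≥ 3 and m_ℓ ≥ 2:
n=4 → 2; n=5 → 5; n=6 → 9.
Total orbitals: 2 + 5 + 9 = 16.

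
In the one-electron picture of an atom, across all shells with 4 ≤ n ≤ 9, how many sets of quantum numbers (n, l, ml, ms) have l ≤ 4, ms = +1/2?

For each n in the range, tally the orbitals obeying l ≤ 4:
n=4 → 16; n=5 → 25; n=6 → 25; n=7 → 25; n=8 → 25; n=9 → 25.
Orbitals: 16 + 25 + 25 + 25 + 25 + 25 = 141. With ms fixed to +1/2 there is one state per orbital, so 141 states.

141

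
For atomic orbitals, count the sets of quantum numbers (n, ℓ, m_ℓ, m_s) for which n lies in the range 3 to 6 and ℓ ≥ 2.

Per-shell orbital counts meeting the constraint:
n=3 → 5; n=4 → 12; n=5 → 21; n=6 → 32.
Orbitals: 5 + 12 + 21 + 32 = 70. Including both spin states (m_s = ±1/2) gives 2 × 70 = 140 states.

140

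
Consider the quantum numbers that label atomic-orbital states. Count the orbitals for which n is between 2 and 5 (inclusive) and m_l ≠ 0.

40

Go shell by shell, enumerating (l, m_l) with m_l ≠ 0:
n=2 → 2; n=3 → 6; n=4 → 12; n=5 → 20.
Total orbitals: 2 + 6 + 12 + 20 = 40.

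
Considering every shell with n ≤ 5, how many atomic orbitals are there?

Total orbitals = 1² + 2² + 3² + 4² + 5² = 55.

55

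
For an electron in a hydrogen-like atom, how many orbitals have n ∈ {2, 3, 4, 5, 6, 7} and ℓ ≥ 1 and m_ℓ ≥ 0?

77

Work shell by shell — for each n, count the (ℓ, m_ℓ) pairs that satisfy ℓ ≥ 1 and m_ℓ ≥ 0:
n=2 → 2; n=3 → 5; n=4 → 9; n=5 → 14; n=6 → 20; n=7 → 27.
Total orbitals: 2 + 5 + 9 + 14 + 20 + 27 = 77.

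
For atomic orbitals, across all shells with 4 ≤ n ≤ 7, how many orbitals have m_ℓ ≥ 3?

Work shell by shell — for each n, count the (ℓ, m_ℓ) pairs that satisfy m_ℓ ≥ 3:
n=4 → 1; n=5 → 3; n=6 → 6; n=7 → 10.
Total orbitals: 1 + 3 + 6 + 10 = 20.

20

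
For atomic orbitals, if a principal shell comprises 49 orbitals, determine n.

n = 7

n² = 49 ⇒ n = 7.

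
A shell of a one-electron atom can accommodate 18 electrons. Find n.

n = 3

2n² = 18 ⇒ n² = 9 ⇒ n = 3.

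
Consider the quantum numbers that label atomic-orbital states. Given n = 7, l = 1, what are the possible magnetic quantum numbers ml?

ml takes every integer from −l to +l. With l = 1 that gives the 3 values -1, 0, 1.

-1, 0, 1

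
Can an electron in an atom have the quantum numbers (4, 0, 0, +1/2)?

n = 4 is a positive integer. ℓ = 0 satisfies 0 ≤ ℓ ≤ n−1 = 3. m_ℓ = 0 lies in the range −ℓ … +ℓ (here 0). m_s = +1/2 is one of ±1/2.
All four constraints are satisfied.

Allowed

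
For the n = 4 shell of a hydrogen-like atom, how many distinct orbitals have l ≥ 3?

7

Go through l = 0, …, 3 (the values permitted for n = 4).
Contributions: l=3 → 7.
Total orbitals: 7.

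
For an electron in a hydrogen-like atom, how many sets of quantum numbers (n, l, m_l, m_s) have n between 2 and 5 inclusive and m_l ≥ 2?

20

Go shell by shell, enumerating (l, m_l) with m_l ≥ 2:
n=3 → 1; n=4 → 3; n=5 → 6.
Orbitals: 1 + 3 + 6 = 10. Including both spin states (m_s = ±1/2) gives 2 × 10 = 20 states.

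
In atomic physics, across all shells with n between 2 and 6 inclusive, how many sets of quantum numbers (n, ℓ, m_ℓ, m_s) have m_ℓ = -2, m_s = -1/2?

10

Count contributing orbitals for each principal shell:
n=3 → 1; n=4 → 2; n=5 → 3; n=6 → 4.
Orbitals: 1 + 2 + 3 + 4 = 10. With m_s fixed to -1/2 there is one state per orbital, so 10 states.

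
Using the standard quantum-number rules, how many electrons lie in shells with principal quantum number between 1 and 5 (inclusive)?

Shell n has n² orbitals: 1²=1 + 2²=4 + 3²=9 + 4²=16 + 5²=25 = 55 orbitals.
Two spin states per orbital: 2 × 55 = 110 electrons.

110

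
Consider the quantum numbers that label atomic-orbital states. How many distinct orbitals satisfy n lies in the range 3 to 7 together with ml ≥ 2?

35

Count contributing orbitals for each principal shell:
n=3 → 1; n=4 → 3; n=5 → 6; n=6 → 10; n=7 → 15.
Total orbitals: 1 + 3 + 6 + 10 + 15 = 35.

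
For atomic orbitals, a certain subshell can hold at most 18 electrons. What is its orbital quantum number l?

l = 4 (g)

2(2l+1) = 18 ⇒ 2l+1 = 9 ⇒ l = 4.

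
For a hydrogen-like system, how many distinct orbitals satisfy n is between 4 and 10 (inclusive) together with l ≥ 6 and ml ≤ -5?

30

Treat each shell separately and count matching orbitals:
n=7 → 2; n=8 → 5; n=9 → 9; n=10 → 14.
Total orbitals: 2 + 5 + 9 + 14 = 30.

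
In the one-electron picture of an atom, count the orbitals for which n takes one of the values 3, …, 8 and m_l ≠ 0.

166

Count contributing orbitals for each principal shell:
n=3 → 6; n=4 → 12; n=5 → 20; n=6 → 30; n=7 → 42; n=8 → 56.
Total orbitals: 6 + 12 + 20 + 30 + 42 + 56 = 166.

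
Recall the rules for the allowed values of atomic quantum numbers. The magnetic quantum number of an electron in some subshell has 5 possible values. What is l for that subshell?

m_l ranges over 2l+1 integers, so 2l+1 = 5 ⇒ l = 2.

l = 2 (d)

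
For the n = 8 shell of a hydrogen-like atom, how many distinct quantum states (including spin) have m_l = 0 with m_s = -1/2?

Go through l = 0, …, 7 (the values permitted for n = 8).
Orbitals with m_l = 0, by l: l=0 → 1; l=1 → 1; l=2 → 1; l=3 → 1; l=4 → 1; l=5 → 1; l=6 → 1; l=7 → 1.
Orbitals: 1 + 1 + 1 + 1 + 1 + 1 + 1 + 1 = 8. With m_s fixed to a single value there is one state per orbital, giving 8 states.

8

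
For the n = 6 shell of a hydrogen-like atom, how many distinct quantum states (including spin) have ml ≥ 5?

Orbitals with ml ≥ 5, by l: l=5 → 1.
Orbitals: 1. Each orbital carries two spin states, so 1 × 2 = 2 states.

2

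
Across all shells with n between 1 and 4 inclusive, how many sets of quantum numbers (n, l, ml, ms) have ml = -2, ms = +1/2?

Work shell by shell — for each n, count the (l, ml) pairs that satisfy ml = -2:
n=3 → 1; n=4 → 2.
Orbitals: 1 + 2 = 3. With ms fixed to +1/2 there is one state per orbital, so 3 states.

3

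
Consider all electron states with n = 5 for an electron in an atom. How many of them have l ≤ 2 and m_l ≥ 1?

6

With n = 5 the allowed l are 0, 1, …, 4.
Contributions: l=1 → 1; l=2 → 2.
Orbitals: 1 + 2 = 3. Each orbital carries two spin states, so 3 × 2 = 6 states.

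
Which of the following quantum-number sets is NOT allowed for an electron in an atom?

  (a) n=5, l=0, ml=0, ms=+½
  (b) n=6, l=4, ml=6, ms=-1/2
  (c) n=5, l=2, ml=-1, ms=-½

(b) has |ml| = 6 > l = 4, violating −l ≤ ml ≤ l.
The remaining sets (a), (c) satisfy all four rules.

(b)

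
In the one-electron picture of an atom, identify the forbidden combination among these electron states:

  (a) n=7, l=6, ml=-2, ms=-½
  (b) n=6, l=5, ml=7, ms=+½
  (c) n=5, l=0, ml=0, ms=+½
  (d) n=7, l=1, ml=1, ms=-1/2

(b)

(b) has |ml| = 7 > l = 5, violating −l ≤ ml ≤ l.
The remaining sets (a), (c), (d) satisfy all four rules.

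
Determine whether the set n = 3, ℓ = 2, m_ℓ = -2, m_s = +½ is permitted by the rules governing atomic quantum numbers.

Valid

n = 3 is a positive integer. ℓ = 2 satisfies 0 ≤ ℓ ≤ n−1 = 2. m_ℓ = -2 lies in the range −ℓ … +ℓ (here −2 … 2). m_s = +1/2 is one of ±1/2.
All four constraints are satisfied.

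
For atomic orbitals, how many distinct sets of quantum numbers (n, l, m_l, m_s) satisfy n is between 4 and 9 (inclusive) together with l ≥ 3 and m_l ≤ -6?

Work shell by shell — for each n, count the (l, m_l) pairs that satisfy l ≥ 3 and m_l ≤ -6:
n=7 → 1; n=8 → 3; n=9 → 6.
Orbitals: 1 + 3 + 6 = 10. Including both spin states (m_s = ±1/2) gives 2 × 10 = 20 states.

20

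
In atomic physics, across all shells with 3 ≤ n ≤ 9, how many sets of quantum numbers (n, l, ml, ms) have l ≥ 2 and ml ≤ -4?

70

Go shell by shell, enumerating (l, ml) with l ≥ 2 and ml ≤ -4:
n=5 → 1; n=6 → 3; n=7 → 6; n=8 → 10; n=9 → 15.
Orbitals: 1 + 3 + 6 + 10 + 15 = 35. Including both spin states (ms = ±1/2) gives 2 × 35 = 70 states.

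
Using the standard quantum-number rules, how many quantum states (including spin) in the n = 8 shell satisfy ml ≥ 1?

With n = 8 the allowed l are 0, 1, …, 7.
Contributions: l=1 → 1; l=2 → 2; l=3 → 3; l=4 → 4; l=5 → 5; l=6 → 6; l=7 → 7.
Orbitals: 1 + 2 + 3 + 4 + 5 + 6 + 7 = 28. Each orbital carries two spin states, so 28 × 2 = 56 states.

56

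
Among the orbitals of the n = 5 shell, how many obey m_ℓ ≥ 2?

6

The n = 5 shell has ℓ = 0 through 4; check each.
Per ℓ-value: ℓ=2 → 1; ℓ=3 → 2; ℓ=4 → 3.
Total orbitals: 1 + 2 + 3 = 6.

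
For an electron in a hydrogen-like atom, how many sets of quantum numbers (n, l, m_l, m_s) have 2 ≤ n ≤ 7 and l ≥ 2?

230

Treat each shell separately and count matching orbitals:
n=3 → 5; n=4 → 12; n=5 → 21; n=6 → 32; n=7 → 45.
Orbitals: 5 + 12 + 21 + 32 + 45 = 115. Including both spin states (m_s = ±1/2) gives 2 × 115 = 230 states.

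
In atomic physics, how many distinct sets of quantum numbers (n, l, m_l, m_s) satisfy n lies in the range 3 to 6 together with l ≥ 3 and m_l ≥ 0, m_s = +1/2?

Go shell by shell, enumerating (l, m_l) with l ≥ 3 and m_l ≥ 0:
n=4 → 4; n=5 → 9; n=6 → 15.
Orbitals: 4 + 9 + 15 = 28. With m_s fixed to +1/2 there is one state per orbital, so 28 states.

28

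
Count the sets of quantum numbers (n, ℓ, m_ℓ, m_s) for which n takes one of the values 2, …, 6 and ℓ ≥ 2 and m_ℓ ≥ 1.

60

Per-shell orbital counts meeting the constraint:
n=3 → 2; n=4 → 5; n=5 → 9; n=6 → 14.
Orbitals: 2 + 5 + 9 + 14 = 30. Including both spin states (m_s = ±1/2) gives 2 × 30 = 60 states.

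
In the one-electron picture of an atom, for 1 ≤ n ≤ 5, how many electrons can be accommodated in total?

110

Total orbitals = 1² + 2² + 3² + 4² + 5² = 55. Doubling for spin gives 110 electrons.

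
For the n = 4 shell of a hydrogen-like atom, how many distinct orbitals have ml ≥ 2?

The n = 4 shell has l = 0 through 3; check each.
Contributions: l=2 → 1; l=3 → 2.
Total orbitals: 1 + 2 = 3.

3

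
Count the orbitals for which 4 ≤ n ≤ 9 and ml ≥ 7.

Treat each shell separately and count matching orbitals:
n=8 → 1; n=9 → 3.
Total orbitals: 1 + 3 = 4.

4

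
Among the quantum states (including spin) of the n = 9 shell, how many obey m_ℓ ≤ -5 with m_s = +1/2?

10

The n = 9 shell has ℓ = 0 through 8; check each.
Orbitals with m_ℓ ≤ -5, by ℓ: ℓ=5 → 1; ℓ=6 → 2; ℓ=7 → 3; ℓ=8 → 4.
Orbitals: 1 + 2 + 3 + 4 = 10. With m_s fixed to a single value there is one state per orbital, giving 10 states.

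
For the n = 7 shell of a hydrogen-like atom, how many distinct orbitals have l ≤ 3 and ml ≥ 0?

10

For n = 7, l ranges over 0 … 6.
The (l, ml) pairs meeting l ≤ 3 and ml ≥ 0 give: l=0 → 1; l=1 → 2; l=2 → 3; l=3 → 4.
Total orbitals: 1 + 2 + 3 + 4 = 10.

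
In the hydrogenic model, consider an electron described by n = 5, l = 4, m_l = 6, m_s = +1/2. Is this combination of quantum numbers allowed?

Invalid

The magnetic quantum number must satisfy −l ≤ m_l ≤ l. With l = 4, m_l can only be -4, -3, -2, -1, 0, 1, 2, 3, 4, so m_l = 6 is forbidden.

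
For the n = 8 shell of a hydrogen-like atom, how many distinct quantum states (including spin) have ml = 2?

12

With n = 8 the allowed l are 0, 1, …, 7.
Per l-value: l=2 → 1; l=3 → 1; l=4 → 1; l=5 → 1; l=6 → 1; l=7 → 1.
Orbitals: 1 + 1 + 1 + 1 + 1 + 1 = 6. Each orbital carries two spin states, so 6 × 2 = 12 states.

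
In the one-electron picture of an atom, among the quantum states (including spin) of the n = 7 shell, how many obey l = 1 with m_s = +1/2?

3

Orbitals with l = 1, by l: l=1 → 3.
Orbitals: 3. With m_s fixed to a single value there is one state per orbital, giving 3 states.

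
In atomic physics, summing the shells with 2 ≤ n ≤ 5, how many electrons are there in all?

Shell n has n² orbitals: 2²=4 + 3²=9 + 4²=16 + 5²=25 = 54 orbitals.
Two spin states per orbital: 2 × 54 = 108 electrons.

108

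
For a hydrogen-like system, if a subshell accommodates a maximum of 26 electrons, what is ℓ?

2(2ℓ+1) = 26 ⇒ 2ℓ+1 = 13 ⇒ ℓ = 6.

ℓ = 6 (i)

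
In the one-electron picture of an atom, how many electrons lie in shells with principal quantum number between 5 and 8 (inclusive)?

Shell n has n² orbitals: 5²=25 + 6²=36 + 7²=49 + 8²=64 = 174 orbitals.
Two spin states per orbital: 2 × 174 = 348 electrons.

348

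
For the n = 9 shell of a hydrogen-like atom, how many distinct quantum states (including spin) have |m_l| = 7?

Go through l = 0, …, 8 (the values permitted for n = 9).
Orbitals with |m_l| = 7, by l: l=7 → 2; l=8 → 2.
Orbitals: 2 + 2 = 4. Each orbital carries two spin states, so 4 × 2 = 8 states.

8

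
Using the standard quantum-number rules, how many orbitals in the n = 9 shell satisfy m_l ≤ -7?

3

Go through l = 0, …, 8 (the values permitted for n = 9).
The (l, m_l) pairs meeting m_l ≤ -7 give: l=7 → 1; l=8 → 2.
Total orbitals: 1 + 2 = 3.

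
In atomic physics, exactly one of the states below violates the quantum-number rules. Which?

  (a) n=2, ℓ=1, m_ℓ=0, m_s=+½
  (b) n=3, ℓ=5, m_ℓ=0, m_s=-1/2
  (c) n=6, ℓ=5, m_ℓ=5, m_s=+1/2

(b)

(b) has ℓ = 5 ≥ n = 3, violating 0 ≤ ℓ ≤ n−1.
The remaining sets (a), (c) satisfy all four rules.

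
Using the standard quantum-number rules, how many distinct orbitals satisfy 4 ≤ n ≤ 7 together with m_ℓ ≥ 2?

34

Treat each shell separately and count matching orbitals:
n=4 → 3; n=5 → 6; n=6 → 10; n=7 → 15.
Total orbitals: 3 + 6 + 10 + 15 = 34.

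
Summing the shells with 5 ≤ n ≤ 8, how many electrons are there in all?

Shell n has n² orbitals: 5²=25 + 6²=36 + 7²=49 + 8²=64 = 174 orbitals.
Two spin states per orbital: 2 × 174 = 348 electrons.

348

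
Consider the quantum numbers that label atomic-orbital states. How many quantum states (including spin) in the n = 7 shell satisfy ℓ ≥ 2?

The (ℓ, m_ℓ) pairs meeting ℓ ≥ 2 give: ℓ=2 → 5; ℓ=3 → 7; ℓ=4 → 9; ℓ=5 → 11; ℓ=6 → 13.
Orbitals: 5 + 7 + 9 + 11 + 13 = 45. Each orbital carries two spin states, so 45 × 2 = 90 states.

90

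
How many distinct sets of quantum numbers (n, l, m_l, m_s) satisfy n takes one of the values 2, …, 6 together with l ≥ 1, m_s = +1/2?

85

Go shell by shell, enumerating (l, m_l) with l ≥ 1:
n=2 → 3; n=3 → 8; n=4 → 15; n=5 → 24; n=6 → 35.
Orbitals: 3 + 8 + 15 + 24 + 35 = 85. With m_s fixed to +1/2 there is one state per orbital, so 85 states.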